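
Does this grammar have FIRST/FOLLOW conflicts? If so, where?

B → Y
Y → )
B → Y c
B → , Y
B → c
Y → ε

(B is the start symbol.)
No FIRST/FOLLOW conflicts.

Nullable non-terminals: B, Y.
FIRST sets used below: FIRST(Y) = { ')', ε }

B: nullable alternative(s) B → Y; FOLLOW(B) = { $ }
  B → Y: FIRST \ {ε} = { ')' } — this is the only nullable alternative, skip
  B → Y c: FIRST \ {ε} = { ')', 'c' } — disjoint from FOLLOW(B)
  B → , Y: FIRST \ {ε} = { ',' } — disjoint from FOLLOW(B)
  B → c: FIRST \ {ε} = { 'c' } — disjoint from FOLLOW(B)

Y: nullable alternative(s) Y → ε; FOLLOW(Y) = { $, 'c' }
  Y → ): FIRST \ {ε} = { ')' } — disjoint from FOLLOW(Y)
  Y → ε: FIRST \ {ε} = { } — this is the only nullable alternative, skip

No FIRST/FOLLOW conflicts found.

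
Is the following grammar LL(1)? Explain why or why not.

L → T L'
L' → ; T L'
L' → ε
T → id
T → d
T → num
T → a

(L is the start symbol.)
A grammar is LL(1) if for each non-terminal N with multiple productions, the predict sets of those productions are pairwise disjoint, where PREDICT(N → α) = (FIRST(α) \ {ε}) ∪ (FOLLOW(N) if α ⇒* ε).

Relevant sets:
  FOLLOW(L') = { $ }

For L':
  PREDICT(L' → ';' T L') = { ';' }
  PREDICT(L' → ε) = { $ }
For T:
  PREDICT(T → id) = { 'id' }
  PREDICT(T → d) = { 'd' }
  PREDICT(T → num) = { 'num' }
  PREDICT(T → a) = { 'a' }
L has a single production, so nothing to check there.

All predict sets are disjoint. The grammar IS LL(1).

Answer: Yes, the grammar is LL(1).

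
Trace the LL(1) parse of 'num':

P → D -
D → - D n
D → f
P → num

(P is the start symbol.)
Stack is shown with the top on the left.

Stack  Input  Action
--------------------
P $    num $  output P → num
num $  num $  match 'num'
$      $      accept

The string is accepted.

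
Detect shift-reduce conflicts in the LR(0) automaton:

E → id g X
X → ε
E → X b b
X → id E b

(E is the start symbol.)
Augment with E' → E and build the canonical LR(0) collection (I0 = CLOSURE({[E' → . E]}), then GOTO on every symbol after a dot until no new states appear). It has 11 states:
  I0: { [E → . X b b], [E → . id g X], [E' → . E], [X → . id E b], [X → .] }  — shift, reduce
  I1: { [E' → E .] }  — accept
  I2: { [E → X . b b] }  — shift
  I3: { [E → . X b b], [E → . id g X], [E → id . g X], [X → . id E b], [X → .], [X → id . E b] }  — shift, reduce
  I4: { [X → id E . b] }  — shift
  I5: { [E → id g . X], [X → . id E b], [X → .] }  — shift, reduce
  I6: { [E → id g X .] }  — reduce
  I7: { [E → . X b b], [E → . id g X], [X → . id E b], [X → .], [X → id . E b] }  — shift, reduce
  I8: { [X → id E b .] }  — reduce
  I9: { [E → X b . b] }  — shift
  I10: { [E → X b b .] }  — reduce

I0 contains reduce item [X → .] and shift items [E → . id g X], [X → . id E b] — shift-reduce conflict.
I3 contains reduce item [X → .] and shift items [E → . id g X], [E → id . g X], [X → . id E b] — shift-reduce conflict.
I5 contains reduce item [X → .] and shift item [X → . id E b] — shift-reduce conflict.
I7 contains reduce item [X → .] and shift items [E → . id g X], [X → . id E b] — shift-reduce conflict.

Answer: Yes — I0: [X → .] vs [E → . id g X]; I3: [X → .] vs [E → . id g X]; I5: [X → .] vs [X → . id E b]; I7: [X → .] vs [E → . id g X]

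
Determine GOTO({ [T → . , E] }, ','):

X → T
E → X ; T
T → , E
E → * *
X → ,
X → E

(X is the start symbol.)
GOTO(I, ',') = CLOSURE({ [A → αX.β] : [A → α.Xβ] ∈ I, X = ',' })

Items with dot before ',', with the dot advanced:
  [T → . , E] → [T → , . E]
Closure of the advanced items:
  [T → , . E] has the dot before E: add [E → . X ; T], [E → . * *]
  [E → . X ; T] has the dot before X: add [X → . T], [X → . ,], [X → . E]
  [X → . T] has the dot before T: add [T → . , E]

GOTO = { [E → . * *], [E → . X ; T], [T → , . E], [T → . , E], [X → . ,], [X → . E], [X → . T] }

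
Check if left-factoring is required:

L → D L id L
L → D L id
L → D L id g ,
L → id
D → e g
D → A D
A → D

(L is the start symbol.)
Yes, L has productions with common prefix 'D L id'

Left-factoring is needed when two productions for the same non-terminal
share a common prefix on the right-hand side.

Productions for L:
  L → D L id L
  L → D L id
  L → D L id g ,
  L → id
Productions for D:
  D → e g
  D → A D

Found common prefix 'D L id' in productions for L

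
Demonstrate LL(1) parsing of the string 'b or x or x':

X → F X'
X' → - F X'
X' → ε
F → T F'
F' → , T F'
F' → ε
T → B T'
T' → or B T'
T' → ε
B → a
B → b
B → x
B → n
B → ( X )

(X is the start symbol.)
LL(1) parsing maintains a stack (initially the start symbol over $) and the input. At each step: if the stack top is a terminal, match it against the current input token; if it is a non-terminal N, replace it with the RHS of M[N, lookahead] (the unique production whose predict set contains the lookahead).

Stack is shown with the top on the left.

Stack            Input          Action
--------------------------------------
X $              b or x or x $  output X → F X'
F X' $           b or x or x $  output F → T F'
T F' X' $        b or x or x $  output T → B T'
B T' F' X' $     b or x or x $  output B → b
b T' F' X' $     b or x or x $  match 'b'
T' F' X' $       or x or x $    output T' → or B T'
or B T' F' X' $  or x or x $    match 'or'
B T' F' X' $     x or x $       output B → x
x T' F' X' $     x or x $       match 'x'
T' F' X' $       or x $         output T' → or B T'
or B T' F' X' $  or x $         match 'or'
B T' F' X' $     x $            output B → x
x T' F' X' $     x $            match 'x'
T' F' X' $       $              output T' → ε
F' X' $          $              output F' → ε
X' $             $              output X' → ε
$                $              accept

The string is accepted.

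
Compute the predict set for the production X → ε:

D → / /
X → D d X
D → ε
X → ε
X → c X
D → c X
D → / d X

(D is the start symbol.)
PREDICT(X → ε) = (FIRST(RHS) \ {ε}) ∪ (FOLLOW(X) if ε ∈ FIRST(RHS), i.e. RHS ⇒* ε)
The right-hand side is ε (FIRST(ε) = { ε }), so the predict set is FOLLOW(X) = { $, 'd' }
PREDICT(X → ε) = { $, 'd' }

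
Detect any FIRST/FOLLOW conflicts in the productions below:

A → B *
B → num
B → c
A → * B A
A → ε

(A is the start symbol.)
No FIRST/FOLLOW conflicts.

Nullable non-terminals: A.
FIRST sets used below: FIRST(B) = { 'c', 'num' }

A: nullable alternative(s) A → ε; FOLLOW(A) = { $ }
  A → B *: FIRST \ {ε} = { 'c', 'num' } — disjoint from FOLLOW(A)
  A → * B A: FIRST \ {ε} = { '*' } — disjoint from FOLLOW(A)
  A → ε: FIRST \ {ε} = { } — this is the only nullable alternative, skip

B has no nullable alternative, so no FIRST/FOLLOW check is needed there.

No FIRST/FOLLOW conflicts found.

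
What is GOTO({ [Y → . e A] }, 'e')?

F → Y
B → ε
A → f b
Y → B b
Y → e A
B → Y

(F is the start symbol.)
GOTO(I, 'e') = CLOSURE({ [A → αX.β] : [A → α.Xβ] ∈ I, X = 'e' })

Items with dot before 'e', with the dot advanced:
  [Y → . e A] → [Y → e . A]
Closure of the advanced items:
  [Y → e . A] has the dot before A: add [A → . f b]

GOTO = { [A → . f b], [Y → e . A] }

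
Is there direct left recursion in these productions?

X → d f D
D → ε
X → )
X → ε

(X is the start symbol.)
Direct left recursion occurs when N → N α for some non-terminal N (the right-hand side begins with the left-hand side itself).

X → d f D: starts with d
D → ε: starts with ε
X → ): starts with ')'
X → ε: starts with ε

No direct left recursion found.

Answer: No direct left recursion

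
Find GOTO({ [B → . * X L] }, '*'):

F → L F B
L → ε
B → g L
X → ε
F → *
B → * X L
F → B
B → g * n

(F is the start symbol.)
GOTO(I, '*') = CLOSURE({ [A → αX.β] : [A → α.Xβ] ∈ I, X = '*' })

Items with dot before '*', with the dot advanced:
  [B → . * X L] → [B → * . X L]
Closure of the advanced items:
  [B → * . X L] has the dot before X: add [X → .]

GOTO = { [B → * . X L], [X → .] }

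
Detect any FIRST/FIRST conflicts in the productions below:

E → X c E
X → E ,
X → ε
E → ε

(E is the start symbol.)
No FIRST/FIRST conflicts.

FIRST sets of the non-terminals at (or reachable through a nullable prefix from) the front of some alternative:
  FIRST(X) = { ',', 'c', ε }
  FIRST(E) = { ',', 'c', ε }

Productions for E:
  E → X c E: FIRST = { ',', 'c' }
  E → ε: FIRST = { ε }
Productions for X:
  X → E ,: FIRST = { ',', 'c' }
  X → ε: FIRST = { ε }

All alternatives of each non-terminal have pairwise disjoint FIRST sets.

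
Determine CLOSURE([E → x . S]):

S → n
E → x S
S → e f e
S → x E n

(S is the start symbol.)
{ [E → x . S], [S → . e f e], [S → . n], [S → . x E n] }

To compute CLOSURE, for each item [A → α.Bβ] where B is a non-terminal, add [B → .γ] for all productions B → γ; repeat for the newly added items until nothing changes.

Start with: [E → x . S]
  [E → x . S] has the dot before S: add [S → . n], [S → . e f e], [S → . x E n]
No further items can be added.

CLOSURE = { [E → x . S], [S → . e f e], [S → . n], [S → . x E n] }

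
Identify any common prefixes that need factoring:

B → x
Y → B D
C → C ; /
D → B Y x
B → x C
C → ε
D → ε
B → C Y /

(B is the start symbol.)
Yes, B has productions with common prefix 'x'

Left-factoring is needed when two productions for the same non-terminal
share a common prefix on the right-hand side.

Productions for B:
  B → x
  B → x C
  B → C Y /
Productions for C:
  C → C ; /
  C → ε
Productions for D:
  D → B Y x
  D → ε

Found common prefix 'x' in productions for B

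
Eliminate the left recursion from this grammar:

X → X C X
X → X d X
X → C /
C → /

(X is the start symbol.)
X is directly left-recursive. The standard transformation for
  A → A α₁ | ... | A α_m | β₁ | ... | β_n
is
  A  → β₁ A' | ... | β_n A'
  A' → α₁ A' | ... | α_m A' | ε

X → C / becomes X → C / X'
X → X C X becomes X' → C X X'
X → X d X becomes X' → d X X'
Add X' → ε

Productions for other non-terminals are unchanged:
  C → /

Resulting grammar:
X → C / X'
X' → C X X'
X' → d X X'
X' → ε
C → /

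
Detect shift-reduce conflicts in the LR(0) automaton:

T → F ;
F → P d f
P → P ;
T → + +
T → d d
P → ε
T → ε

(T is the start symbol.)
Yes — I0: [P → .] vs [T → . + +]

A shift-reduce conflict occurs when an LR(0) state has both:
  - a complete (reduce) item [A → α .] (dot at the end), and
  - a shift item [B → β . c γ] (dot before a terminal).

Augment with T' → T and build the canonical LR(0) collection (I0 = CLOSURE({[T' → . T]}), then GOTO on every symbol after a dot until no new states appear). It has 12 states:
  I0: { [F → . P d f], [P → . P ;], [P → .], [T → . + +], [T → . F ;], [T → . d d], [T → .], [T' → . T] }  — shift, 2 reduces
  I1: { [T → + . +] }  — shift
  I2: { [T → F . ;] }  — shift
  I3: { [F → P . d f], [P → P . ;] }  — shift
  I4: { [T' → T .] }  — accept
  I5: { [T → d . d] }  — shift
  I6: { [T → d d .] }  — reduce
  I7: { [P → P ; .] }  — reduce
  I8: { [F → P d . f] }  — shift
  I9: { [F → P d f .] }  — reduce
  I10: { [T → F ; .] }  — reduce
  I11: { [T → + + .] }  — reduce

I0 contains reduce items [P → .], [T → .] and shift items [T → . + +], [T → . d d] — shift-reduce conflict.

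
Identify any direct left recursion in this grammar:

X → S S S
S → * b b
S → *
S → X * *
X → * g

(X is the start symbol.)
No direct left recursion

X → S S S: starts with S
S → * b b: starts with '*'
S → *: starts with '*'
S → X * *: starts with X
X → * g: starts with '*'

No direct left recursion found.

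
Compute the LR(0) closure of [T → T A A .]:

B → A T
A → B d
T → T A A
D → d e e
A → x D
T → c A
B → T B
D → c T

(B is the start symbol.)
Start with: [T → T A A .]
The dot is at the end, so nothing is added.

CLOSURE = { [T → T A A .] }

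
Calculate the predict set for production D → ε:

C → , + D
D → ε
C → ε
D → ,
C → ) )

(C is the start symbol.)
{ $ }

PREDICT(D → ε) = (FIRST(RHS) \ {ε}) ∪ (FOLLOW(D) if ε ∈ FIRST(RHS), i.e. RHS ⇒* ε)
The right-hand side is ε (FIRST(ε) = { ε }), so the predict set is FOLLOW(D) = { $ }
PREDICT(D → ε) = { $ }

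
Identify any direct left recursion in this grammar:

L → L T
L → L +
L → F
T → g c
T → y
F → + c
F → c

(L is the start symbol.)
Direct left recursion occurs when N → N α for some non-terminal N (the right-hand side begins with the left-hand side itself).

L → L T: LEFT RECURSIVE (starts with L)
L → L +: LEFT RECURSIVE (starts with L)
L → F: starts with F
T → g c: starts with g
T → y: starts with y
F → + c: starts with '+'
F → c: starts with c

The grammar has direct left recursion on: L.

Answer: Yes, L is left-recursive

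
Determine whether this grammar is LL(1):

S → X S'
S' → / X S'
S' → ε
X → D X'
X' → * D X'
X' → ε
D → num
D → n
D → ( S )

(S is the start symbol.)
A grammar is LL(1) if for each non-terminal N with multiple productions, the predict sets of those productions are pairwise disjoint, where PREDICT(N → α) = (FIRST(α) \ {ε}) ∪ (FOLLOW(N) if α ⇒* ε).

Relevant sets:
  FOLLOW(S') = { $, ')' }
  FOLLOW(X') = { $, ')', '/' }

For S':
  PREDICT(S' → '/' X S') = { '/' }
  PREDICT(S' → ε) = { $, ')' }
For X':
  PREDICT(X' → '*' D X') = { '*' }
  PREDICT(X' → ε) = { $, ')', '/' }
For D:
  PREDICT(D → num) = { 'num' }
  PREDICT(D → n) = { 'n' }
  PREDICT(D → '(' S ')') = { '(' }
S, X have a single production, so nothing to check there.

All predict sets are disjoint. The grammar IS LL(1).

Answer: Yes, the grammar is LL(1).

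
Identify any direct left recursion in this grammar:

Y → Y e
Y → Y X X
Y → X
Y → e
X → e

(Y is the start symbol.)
Yes, Y is left-recursive

Y → Y e: LEFT RECURSIVE (starts with Y)
Y → Y X X: LEFT RECURSIVE (starts with Y)
Y → X: starts with X
Y → e: starts with e
X → e: starts with e

The grammar has direct left recursion on: Y.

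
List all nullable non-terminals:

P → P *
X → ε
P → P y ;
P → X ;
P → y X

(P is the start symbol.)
A non-terminal is nullable if it can derive ε (the empty string): either it has an ε-production, or it has a production whose right-hand side consists entirely of nullable non-terminals.

ε-productions: X → ε
So X is immediately nullable.
No further non-terminal can be added: every production for the remaining non-terminals contains a terminal or a non-nullable non-terminal.
Nullable = { 'X' }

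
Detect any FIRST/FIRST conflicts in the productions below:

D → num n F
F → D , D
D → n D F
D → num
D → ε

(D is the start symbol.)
Yes. D → num n F / D → num on { 'num' }

A FIRST/FIRST conflict occurs when two productions N → α and N → β for the same non-terminal have FIRST(α) ∩ FIRST(β) ≠ ∅ (with ε ∈ FIRST of a nullable right-hand side, so two nullable alternatives also conflict).

Productions for D:
  D → num n F: FIRST = { 'num' }
  D → n D F: FIRST = { 'n' }
  D → num: FIRST = { 'num' }
  D → ε: FIRST = { ε }
F has only one production, so no FIRST/FIRST conflict is possible there.

Conflict for D: D → num n F and D → num
  Overlap: { 'num' }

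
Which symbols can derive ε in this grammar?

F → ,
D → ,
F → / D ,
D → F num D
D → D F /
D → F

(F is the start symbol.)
None

A non-terminal is nullable if it can derive ε (the empty string): either it has an ε-production, or it has a production whose right-hand side consists entirely of nullable non-terminals.

There are no ε-productions, so no non-terminal can derive ε.
No non-terminals are nullable.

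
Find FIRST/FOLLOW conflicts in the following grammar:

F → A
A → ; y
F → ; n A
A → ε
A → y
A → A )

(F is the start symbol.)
Yes. A → A ')' with FOLLOW(A) on { ')' }

A FIRST/FOLLOW conflict occurs when a non-terminal N has a nullable alternative N → β (β ⇒* ε) and another alternative N → α with FIRST(α) ∩ FOLLOW(N) ≠ ∅: on such a lookahead the parser cannot decide between expanding α and letting N vanish via β.

Nullable non-terminals: A, F.
FIRST sets used below: FIRST(A) = { ')', ';', 'y', ε }

A: nullable alternative(s) A → ε; FOLLOW(A) = { $, ')' }
  A → ; y: FIRST \ {ε} = { ';' } — disjoint from FOLLOW(A)
  A → ε: FIRST \ {ε} = { } — this is the only nullable alternative, skip
  A → y: FIRST \ {ε} = { 'y' } — disjoint from FOLLOW(A)
  A → A ): FIRST \ {ε} = { ')', ';', 'y' } — overlaps FOLLOW(A) on { ')' }: CONFLICT

F: nullable alternative(s) F → A; FOLLOW(F) = { $ }
  F → A: FIRST \ {ε} = { ')', ';', 'y' } — this is the only nullable alternative, skip
  F → ; n A: FIRST \ {ε} = { ';' } — disjoint from FOLLOW(F)

So the grammar has 1 FIRST/FOLLOW conflict (marked CONFLICT above).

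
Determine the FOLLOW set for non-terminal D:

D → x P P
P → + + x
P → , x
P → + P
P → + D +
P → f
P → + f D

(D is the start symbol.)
{ $, '+', ',', 'f' }

To compute FOLLOW(D), find every occurrence of D on a right-hand side N → α D β: add FIRST(β) \ {ε}, and if β is empty or nullable also add FOLLOW(N). Iterate to a fixed point.

D is the start symbol, so $ ∈ FOLLOW(D).
In P → + D +: D is followed by '+', add FIRST('+') \ {ε} = { '+' }
In P → + f D: D is at the end, add FOLLOW(P)

The FOLLOW sets referred to above (computed the same way, to a fixed point):
  FOLLOW(P) = { $, '+', ',', 'f' }

Taking the union: FOLLOW(D) = { $, '+', ',', 'f' }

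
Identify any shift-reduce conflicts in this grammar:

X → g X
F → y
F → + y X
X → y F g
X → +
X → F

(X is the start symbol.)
Yes — I1: [X → + .] vs [F → + . y X]; I5: [F → y .] vs [F → . + y X]

A shift-reduce conflict occurs when an LR(0) state has both:
  - a complete (reduce) item [A → α .] (dot at the end), and
  - a shift item [B → β . c γ] (dot before a terminal).

Augment with X' → X and build the canonical LR(0) collection (I0 = CLOSURE({[X' → . X]}), then GOTO on every symbol after a dot until no new states appear). It has 13 states:
  I0: { [F → . + y X], [F → . y], [X → . +], [X → . F], [X → . g X], [X → . y F g], [X' → . X] }  — shift
  I1: { [F → + . y X], [X → + .] }  — shift, reduce
  I2: { [X → F .] }  — reduce
  I3: { [X' → X .] }  — accept
  I4: { [F → . + y X], [F → . y], [X → . +], [X → . F], [X → . g X], [X → . y F g], [X → g . X] }  — shift
  I5: { [F → . + y X], [F → . y], [F → y .], [X → y . F g] }  — shift, reduce
  I6: { [F → + . y X] }  — shift
  I7: { [X → y F . g] }  — shift
  I8: { [F → y .] }  — reduce
  I9: { [X → y F g .] }  — reduce
  I10: { [F → + y . X], [F → . + y X], [F → . y], [X → . +], [X → . F], [X → . g X], [X → . y F g] }  — shift
  I11: { [F → + y X .] }  — reduce
  I12: { [X → g X .] }  — reduce

I1 contains reduce item [X → + .] and shift item [F → + . y X] — shift-reduce conflict.
I5 contains reduce item [F → y .] and shift items [F → . + y X], [F → . y] — shift-reduce conflict.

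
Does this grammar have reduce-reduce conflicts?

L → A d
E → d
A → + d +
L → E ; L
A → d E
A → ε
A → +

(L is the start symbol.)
Augment with L' → L and build the canonical LR(0) collection (I0 = CLOSURE({[L' → . L]}), then GOTO on every symbol after a dot until no new states appear). It has 13 states:
  I0: { [A → . + d +], [A → . +], [A → . d E], [A → .], [E → . d], [L → . A d], [L → . E ; L], [L' → . L] }  — shift, reduce
  I1: { [A → + . d +], [A → + .] }  — shift, reduce
  I2: { [L → A . d] }  — shift
  I3: { [L → E . ; L] }  — shift
  I4: { [L' → L .] }  — accept
  I5: { [A → d . E], [E → . d], [E → d .] }  — shift, reduce
  I6: { [A → d E .] }  — reduce
  I7: { [E → d .] }  — reduce
  I8: { [A → . + d +], [A → . +], [A → . d E], [A → .], [E → . d], [L → . A d], [L → . E ; L], [L → E ; . L] }  — shift, reduce
  I9: { [L → E ; L .] }  — reduce
  I10: { [L → A d .] }  — reduce
  I11: { [A → + d . +] }  — shift
  I12: { [A → + d + .] }  — reduce

No state contains more than one complete item.

Answer: No reduce-reduce conflicts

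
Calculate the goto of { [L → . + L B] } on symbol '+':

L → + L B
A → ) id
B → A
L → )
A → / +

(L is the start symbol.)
GOTO(I, '+') = CLOSURE({ [A → αX.β] : [A → α.Xβ] ∈ I, X = '+' })

Items with dot before '+', with the dot advanced:
  [L → . + L B] → [L → + . L B]
Closure of the advanced items:
  [L → + . L B] has the dot before L: add [L → . + L B], [L → . )]

GOTO = { [L → + . L B], [L → . )], [L → . + L B] }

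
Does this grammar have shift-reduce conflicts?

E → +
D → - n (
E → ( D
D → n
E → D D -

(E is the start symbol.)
Augment with E' → E and build the canonical LR(0) collection (I0 = CLOSURE({[E' → . E]}), then GOTO on every symbol after a dot until no new states appear). It has 12 states:
  I0: { [D → . - n (], [D → . n], [E → . ( D], [E → . +], [E → . D D -], [E' → . E] }  — shift
  I1: { [D → . - n (], [D → . n], [E → ( . D] }  — shift
  I2: { [E → + .] }  — reduce
  I3: { [D → - . n (] }  — shift
  I4: { [D → . - n (], [D → . n], [E → D . D -] }  — shift
  I5: { [E' → E .] }  — accept
  I6: { [D → n .] }  — reduce
  I7: { [E → D D . -] }  — shift
  I8: { [E → D D - .] }  — reduce
  I9: { [D → - n . (] }  — shift
  I10: { [D → - n ( .] }  — reduce
  I11: { [E → ( D .] }  — reduce

No state contains both a complete item and a shift item.

Answer: No shift-reduce conflicts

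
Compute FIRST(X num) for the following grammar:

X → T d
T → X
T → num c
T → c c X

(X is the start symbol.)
{ 'c', 'num' }

FIRST sets of the non-terminals involved (from the grammar, by fixed-point iteration):
  FIRST(X) = { 'c', 'num' }

To compute FIRST(X num), process the symbols left to right:
Symbol X is a non-terminal. Add FIRST(X) \ {ε} = { 'c', 'num' }
X is not nullable (ε ∉ FIRST(X)), so stop here.
FIRST(X num) = { 'c', 'num' }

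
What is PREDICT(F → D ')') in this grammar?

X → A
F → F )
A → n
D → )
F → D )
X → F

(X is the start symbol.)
{ ')' }

PREDICT(F → D ')') = (FIRST(RHS) \ {ε}) ∪ (FOLLOW(F) if ε ∈ FIRST(RHS), i.e. RHS ⇒* ε)
FIRST(D) = { ')' }
FIRST(D ')') = { ')' }
ε ∉ FIRST(D ')'), so FOLLOW(F) is not added.
PREDICT(F → D ')') = { ')' }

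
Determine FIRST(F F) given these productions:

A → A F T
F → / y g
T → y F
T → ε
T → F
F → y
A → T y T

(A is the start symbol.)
FIRST sets of the non-terminals involved (from the grammar, by fixed-point iteration):
  FIRST(F) = { '/', 'y' }

To compute FIRST(F F), process the symbols left to right:
Symbol F is a non-terminal. Add FIRST(F) \ {ε} = { '/', 'y' }
F is not nullable (ε ∉ FIRST(F)), so stop here.
FIRST(F F) = { '/', 'y' }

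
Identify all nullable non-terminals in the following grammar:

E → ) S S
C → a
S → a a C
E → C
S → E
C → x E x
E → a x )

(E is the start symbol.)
A non-terminal is nullable if it can derive ε (the empty string): either it has an ε-production, or it has a production whose right-hand side consists entirely of nullable non-terminals.

There are no ε-productions, so no non-terminal can derive ε.
No non-terminals are nullable.

Answer: None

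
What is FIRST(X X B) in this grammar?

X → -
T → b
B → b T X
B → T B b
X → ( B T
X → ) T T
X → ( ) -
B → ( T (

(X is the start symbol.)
{ '(', ')', '-' }

FIRST sets of the non-terminals involved (from the grammar, by fixed-point iteration):
  FIRST(X) = { '(', ')', '-' }

To compute FIRST(X X B), process the symbols left to right:
Symbol X is a non-terminal. Add FIRST(X) \ {ε} = { '(', ')', '-' }
X is not nullable (ε ∉ FIRST(X)), so stop here.
FIRST(X X B) = { '(', ')', '-' }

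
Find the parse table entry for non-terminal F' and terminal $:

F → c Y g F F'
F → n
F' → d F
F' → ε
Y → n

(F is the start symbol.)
To find M[F', $], we find productions for F' where $ is in the predict set (PREDICT(N → α) = (FIRST(α) \ {ε}) ∪ (FOLLOW(N) if α ⇒* ε)).

Relevant sets:
  FOLLOW(F') = { $, 'd' }

F' → d F: PREDICT = { 'd' }
F' → ε: PREDICT = { $, 'd' }
  $ is in predict set, so this production goes in M[F', $]

M[F', $] = F' → ε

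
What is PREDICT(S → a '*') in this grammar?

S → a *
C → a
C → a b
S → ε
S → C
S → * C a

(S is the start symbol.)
PREDICT(S → a '*') = (FIRST(RHS) \ {ε}) ∪ (FOLLOW(S) if ε ∈ FIRST(RHS), i.e. RHS ⇒* ε)
FIRST(a '*') = { 'a' }
ε ∉ FIRST(a '*'), so FOLLOW(S) is not added.
PREDICT(S → a '*') = { 'a' }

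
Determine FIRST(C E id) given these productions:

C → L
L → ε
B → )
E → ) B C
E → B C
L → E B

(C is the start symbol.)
{ ')' }

FIRST sets of the non-terminals involved (from the grammar, by fixed-point iteration):
  FIRST(C) = { ')', ε }
  FIRST(E) = { ')' }

To compute FIRST(C E id), process the symbols left to right:
Symbol C is a non-terminal. Add FIRST(C) \ {ε} = { ')' }
C is nullable (ε ∈ FIRST(C)), continue to the next symbol.
Symbol E is a non-terminal. Add FIRST(E) \ {ε} = { ')' }
E is not nullable (ε ∉ FIRST(E)), so stop here.
FIRST(C E id) = { ')' }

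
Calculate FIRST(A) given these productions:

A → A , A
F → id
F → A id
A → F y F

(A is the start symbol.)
FIRST sets of the other non-terminals involved (by the same procedure, iterated to a fixed point):
  FIRST(F) = { 'id' }

From A → A , A:
  - A is the symbol being defined: contributes nothing new
    A is not nullable, so stop
From A → F y F:
  - F is a non-terminal: add FIRST(F) \ {ε} = { 'id' }
    F is not nullable, so stop

Collecting: FIRST(A) = { 'id' }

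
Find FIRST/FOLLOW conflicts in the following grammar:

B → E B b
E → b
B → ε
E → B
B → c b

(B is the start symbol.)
A FIRST/FOLLOW conflict occurs when a non-terminal N has a nullable alternative N → β (β ⇒* ε) and another alternative N → α with FIRST(α) ∩ FOLLOW(N) ≠ ∅: on such a lookahead the parser cannot decide between expanding α and letting N vanish via β.

Nullable non-terminals: B, E.
FIRST sets used below: FIRST(E) = { 'b', 'c', ε }, FIRST(B) = { 'b', 'c', ε }

B: nullable alternative(s) B → ε; FOLLOW(B) = { $, 'b', 'c' }
  B → E B b: FIRST \ {ε} = { 'b', 'c' } — overlaps FOLLOW(B) on { 'b', 'c' }: CONFLICT
  B → ε: FIRST \ {ε} = { } — this is the only nullable alternative, skip
  B → c b: FIRST \ {ε} = { 'c' } — overlaps FOLLOW(B) on { 'c' }: CONFLICT

E: nullable alternative(s) E → B; FOLLOW(E) = { 'b', 'c' }
  E → b: FIRST \ {ε} = { 'b' } — overlaps FOLLOW(E) on { 'b' }: CONFLICT
  E → B: FIRST \ {ε} = { 'b', 'c' } — this is the only nullable alternative, skip

So the grammar has 3 FIRST/FOLLOW conflicts (marked CONFLICT above).

Answer: Yes. B → E B b with FOLLOW(B) on { 'b', 'c' }; B → c b with FOLLOW(B) on { 'c' }; E → b with FOLLOW(E) on { 'b' }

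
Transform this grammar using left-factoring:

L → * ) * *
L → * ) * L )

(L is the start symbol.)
Left-factoring transforms A → αβ₁ | αβ₂ into A → αA' and A' → β₁ | β₂
(α is the longest common prefix among the alternatives). Repeat until
no nonterminal has two alternatives with a common prefix.

Round 1: L has alternatives sharing prefix '* ) *'. Introduce L': L → * ) * L'
  Add: L' → *
  Add: L' → L )

No remaining common prefixes — done.

Resulting grammar:
L → * ) * L'
L' → *
L' → L )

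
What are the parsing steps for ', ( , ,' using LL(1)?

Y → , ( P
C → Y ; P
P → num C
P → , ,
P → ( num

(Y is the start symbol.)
LL(1) parsing maintains a stack (initially the start symbol over $) and the input. At each step: if the stack top is a terminal, match it against the current input token; if it is a non-terminal N, replace it with the RHS of M[N, lookahead] (the unique production whose predict set contains the lookahead).

Stack is shown with the top on the left.

Stack    Input      Action
--------------------------
Y $      , ( , , $  output Y → , ( P
, ( P $  , ( , , $  match ','
( P $    ( , , $    match '('
P $      , , $      output P → , ,
, , $    , , $      match ','
, $      , $        match ','
$        $          accept

The string is accepted.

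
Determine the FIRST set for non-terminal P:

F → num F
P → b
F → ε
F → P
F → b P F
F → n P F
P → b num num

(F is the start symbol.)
To compute FIRST(P), examine every production with P on the left-hand side, reading each right-hand side left to right until a non-nullable symbol is reached.

From P → b:
  - b is a terminal: add 'b' and stop
From P → b num num:
  - b is a terminal: add 'b' and stop

Collecting: FIRST(P) = { 'b' }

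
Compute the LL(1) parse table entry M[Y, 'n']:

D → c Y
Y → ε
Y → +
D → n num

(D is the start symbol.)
To find M[Y, 'n'], we find productions for Y where 'n' is in the predict set (PREDICT(N → α) = (FIRST(α) \ {ε}) ∪ (FOLLOW(N) if α ⇒* ε)).

Relevant sets:
  FOLLOW(Y) = { $ }

Y → ε: PREDICT = { $ }
Y → +: PREDICT = { '+' }

M[Y, 'n'] is empty (no production applies)

Answer: Empty (error entry)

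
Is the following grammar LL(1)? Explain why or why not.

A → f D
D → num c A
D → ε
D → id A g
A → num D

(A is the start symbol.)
A grammar is LL(1) if for each non-terminal N with multiple productions, the predict sets of those productions are pairwise disjoint, where PREDICT(N → α) = (FIRST(α) \ {ε}) ∪ (FOLLOW(N) if α ⇒* ε).

Relevant sets:
  FOLLOW(D) = { $, 'g' }

For A:
  PREDICT(A → f D) = { 'f' }
  PREDICT(A → num D) = { 'num' }
For D:
  PREDICT(D → num c A) = { 'num' }
  PREDICT(D → ε) = { $, 'g' }
  PREDICT(D → id A g) = { 'id' }

All predict sets are disjoint. The grammar IS LL(1).

Answer: Yes, the grammar is LL(1).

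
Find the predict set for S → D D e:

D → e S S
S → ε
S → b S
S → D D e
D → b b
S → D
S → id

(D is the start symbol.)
{ 'b', 'e' }

PREDICT(S → D D e) = (FIRST(RHS) \ {ε}) ∪ (FOLLOW(S) if ε ∈ FIRST(RHS), i.e. RHS ⇒* ε)
FIRST(D) = { 'b', 'e' }
FIRST(D D e) = { 'b', 'e' }
ε ∉ FIRST(D D e), so FOLLOW(S) is not added.
PREDICT(S → D D e) = { 'b', 'e' }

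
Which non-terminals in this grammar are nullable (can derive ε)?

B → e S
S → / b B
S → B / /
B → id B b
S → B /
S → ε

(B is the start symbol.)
{ 'S' }

A non-terminal is nullable if it can derive ε (the empty string): either it has an ε-production, or it has a production whose right-hand side consists entirely of nullable non-terminals.

ε-productions: S → ε
So S is immediately nullable.
No further non-terminal can be added: every production for the remaining non-terminals contains a terminal or a non-nullable non-terminal.
Nullable = { 'S' }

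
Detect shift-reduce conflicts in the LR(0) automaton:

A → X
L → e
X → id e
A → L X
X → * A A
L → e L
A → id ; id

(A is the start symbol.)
A shift-reduce conflict occurs when an LR(0) state has both:
  - a complete (reduce) item [A → α .] (dot at the end), and
  - a shift item [B → β . c γ] (dot before a terminal).

Augment with A' → A and build the canonical LR(0) collection (I0 = CLOSURE({[A' → . A]}), then GOTO on every symbol after a dot until no new states appear). It has 15 states:
  I0: { [A → . L X], [A → . X], [A → . id ; id], [A' → . A], [L → . e L], [L → . e], [X → . * A A], [X → . id e] }  — shift
  I1: { [A → . L X], [A → . X], [A → . id ; id], [L → . e L], [L → . e], [X → * . A A], [X → . * A A], [X → . id e] }  — shift
  I2: { [A' → A .] }  — accept
  I3: { [A → L . X], [X → . * A A], [X → . id e] }  — shift
  I4: { [A → X .] }  — reduce
  I5: { [L → . e L], [L → . e], [L → e . L], [L → e .] }  — shift, reduce
  I6: { [A → id . ; id], [X → id . e] }  — shift
  I7: { [A → id ; . id] }  — shift
  I8: { [X → id e .] }  — reduce
  I9: { [A → id ; id .] }  — reduce
  I10: { [L → e L .] }  — reduce
  I11: { [A → L X .] }  — reduce
  I12: { [X → id . e] }  — shift
  I13: { [A → . L X], [A → . X], [A → . id ; id], [L → . e L], [L → . e], [X → * A . A], [X → . * A A], [X → . id e] }  — shift
  I14: { [X → * A A .] }  — reduce

I5 contains reduce item [L → e .] and shift items [L → . e], [L → . e L] — shift-reduce conflict.

Answer: Yes — I5: [L → e .] vs [L → . e]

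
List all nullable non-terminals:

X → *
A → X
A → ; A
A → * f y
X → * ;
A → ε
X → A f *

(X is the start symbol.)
ε-productions: A → ε
So A is immediately nullable.
No further non-terminal can be added: every production for the remaining non-terminals contains a terminal or a non-nullable non-terminal.
Nullable = { 'A' }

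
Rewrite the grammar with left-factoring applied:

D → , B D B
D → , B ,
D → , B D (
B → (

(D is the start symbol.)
Left-factoring transforms A → αβ₁ | αβ₂ into A → αA' and A' → β₁ | β₂
(α is the longest common prefix among the alternatives). Repeat until
no nonterminal has two alternatives with a common prefix.

Round 1: D has alternatives sharing prefix ', B'. Introduce D': D → , B D'
  Add: D' → D B
  Add: D' → ,
  Add: D' → D (

Round 2: D' has alternatives sharing prefix 'D'. Introduce D'': D' → D D''
  Add: D'' → B
  Add: D'' → (

No remaining common prefixes — done.

Resulting grammar:
D → , B D'
D' → D D''
D'' → B
D'' → (
D' → ,
B → (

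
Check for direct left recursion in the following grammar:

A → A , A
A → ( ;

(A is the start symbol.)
A → A , A: LEFT RECURSIVE (starts with A)
A → ( ;: starts with '('

The grammar has direct left recursion on: A.

Answer: Yes, A is left-recursive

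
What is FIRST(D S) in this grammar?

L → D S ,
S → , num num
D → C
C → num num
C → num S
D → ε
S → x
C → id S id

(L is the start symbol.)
FIRST sets of the non-terminals involved (from the grammar, by fixed-point iteration):
  FIRST(D) = { 'id', 'num', ε }
  FIRST(S) = { ',', 'x' }

To compute FIRST(D S), process the symbols left to right:
Symbol D is a non-terminal. Add FIRST(D) \ {ε} = { 'id', 'num' }
D is nullable (ε ∈ FIRST(D)), continue to the next symbol.
Symbol S is a non-terminal. Add FIRST(S) \ {ε} = { ',', 'x' }
S is not nullable (ε ∉ FIRST(S)), so stop here.
FIRST(D S) = { ',', 'id', 'num', 'x' }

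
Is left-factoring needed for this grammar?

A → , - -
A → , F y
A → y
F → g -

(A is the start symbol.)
Left-factoring is needed when two productions for the same non-terminal
share a common prefix on the right-hand side.

Productions for A:
  A → , - -
  A → , F y
  A → y

Found common prefix ',' in productions for A

Answer: Yes, A has productions with common prefix ','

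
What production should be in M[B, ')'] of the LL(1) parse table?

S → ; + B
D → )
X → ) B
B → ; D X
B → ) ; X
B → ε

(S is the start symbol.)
B → ) ; X

To find M[B, ')'], we find productions for B where ')' is in the predict set (PREDICT(N → α) = (FIRST(α) \ {ε}) ∪ (FOLLOW(N) if α ⇒* ε)).

Relevant sets:
  FOLLOW(B) = { $ }

B → ; D X: PREDICT = { ';' }
B → ) ; X: PREDICT = { ')' }
  ')' is in predict set, so this production goes in M[B, ')']
B → ε: PREDICT = { $ }

M[B, ')'] = B → ) ; X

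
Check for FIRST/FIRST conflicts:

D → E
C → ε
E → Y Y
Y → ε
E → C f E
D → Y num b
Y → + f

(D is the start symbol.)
Yes. D → E / D → Y num b on { '+' }

FIRST sets of the non-terminals at (or reachable through a nullable prefix from) the front of some alternative:
  FIRST(E) = { '+', 'f', ε }
  FIRST(Y) = { '+', ε }
  FIRST(C) = { ε }

Productions for D:
  D → E: FIRST = { '+', 'f', ε }
  D → Y num b: FIRST = { '+', 'num' }
Productions for E:
  E → Y Y: FIRST = { '+', ε }
  E → C f E: FIRST = { 'f' }
Productions for Y:
  Y → ε: FIRST = { ε }
  Y → + f: FIRST = { '+' }
C has only one production, so no FIRST/FIRST conflict is possible there.

Conflict for D: D → E and D → Y num b
  Overlap: { '+' }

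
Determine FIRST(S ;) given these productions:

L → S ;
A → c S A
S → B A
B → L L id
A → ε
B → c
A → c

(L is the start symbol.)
{ 'c' }

FIRST sets of the non-terminals involved (from the grammar, by fixed-point iteration):
  FIRST(S) = { 'c' }

To compute FIRST(S ;), process the symbols left to right:
Symbol S is a non-terminal. Add FIRST(S) \ {ε} = { 'c' }
S is not nullable (ε ∉ FIRST(S)), so stop here.
FIRST(S ;) = { 'c' }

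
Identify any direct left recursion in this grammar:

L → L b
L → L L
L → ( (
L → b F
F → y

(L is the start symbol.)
Yes, L is left-recursive

Direct left recursion occurs when N → N α for some non-terminal N (the right-hand side begins with the left-hand side itself).

L → L b: LEFT RECURSIVE (starts with L)
L → L L: LEFT RECURSIVE (starts with L)
L → ( (: starts with '('
L → b F: starts with b
F → y: starts with y

The grammar has direct left recursion on: L.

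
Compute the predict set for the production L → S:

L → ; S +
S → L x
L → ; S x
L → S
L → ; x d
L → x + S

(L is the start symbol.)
{ ';', 'x' }

PREDICT(L → S) = (FIRST(RHS) \ {ε}) ∪ (FOLLOW(L) if ε ∈ FIRST(RHS), i.e. RHS ⇒* ε)
FIRST(S) = { ';', 'x' }
FIRST(S) = { ';', 'x' }
ε ∉ FIRST(S), so FOLLOW(L) is not added.
PREDICT(L → S) = { ';', 'x' }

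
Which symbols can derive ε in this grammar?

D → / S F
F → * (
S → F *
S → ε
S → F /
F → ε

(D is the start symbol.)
A non-terminal is nullable if it can derive ε (the empty string): either it has an ε-production, or it has a production whose right-hand side consists entirely of nullable non-terminals.

ε-productions: S → ε, F → ε
So S, F are immediately nullable.
No further non-terminal can be added: every production for the remaining non-terminals contains a terminal or a non-nullable non-terminal.
Nullable = { 'F', 'S' }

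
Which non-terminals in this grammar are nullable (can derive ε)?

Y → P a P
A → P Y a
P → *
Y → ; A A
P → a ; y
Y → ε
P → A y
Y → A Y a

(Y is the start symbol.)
{ 'Y' }

A non-terminal is nullable if it can derive ε (the empty string): either it has an ε-production, or it has a production whose right-hand side consists entirely of nullable non-terminals.

ε-productions: Y → ε
So Y is immediately nullable.
No further non-terminal can be added: every production for the remaining non-terminals contains a terminal or a non-nullable non-terminal.
Nullable = { 'Y' }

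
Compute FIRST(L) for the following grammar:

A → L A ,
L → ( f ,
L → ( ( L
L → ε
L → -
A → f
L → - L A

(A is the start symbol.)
{ '(', '-', ε }

To compute FIRST(L), examine every production with L on the left-hand side, reading each right-hand side left to right until a non-nullable symbol is reached.

From L → ( f ,:
  - '(' is a terminal: add '(' and stop
From L → ( ( L:
  - '(' is a terminal: add '(' and stop
From L → ε:
  - ε-production, so ε ∈ FIRST(L)
From L → -:
  - '-' is a terminal: add '-' and stop
From L → - L A:
  - '-' is a terminal: add '-' and stop

Collecting: FIRST(L) = { '(', '-', ε }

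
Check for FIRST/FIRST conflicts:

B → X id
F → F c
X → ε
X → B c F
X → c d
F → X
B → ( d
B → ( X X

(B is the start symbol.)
A FIRST/FIRST conflict occurs when two productions N → α and N → β for the same non-terminal have FIRST(α) ∩ FIRST(β) ≠ ∅ (with ε ∈ FIRST of a nullable right-hand side, so two nullable alternatives also conflict).

FIRST sets of the non-terminals at (or reachable through a nullable prefix from) the front of some alternative:
  FIRST(X) = { '(', 'c', 'id', ε }
  FIRST(F) = { '(', 'c', 'id', ε }
  FIRST(B) = { '(', 'c', 'id' }

Productions for B:
  B → X id: FIRST = { '(', 'c', 'id' }
  B → ( d: FIRST = { '(' }
  B → ( X X: FIRST = { '(' }
Productions for F:
  F → F c: FIRST = { '(', 'c', 'id' }
  F → X: FIRST = { '(', 'c', 'id', ε }
Productions for X:
  X → ε: FIRST = { ε }
  X → B c F: FIRST = { '(', 'c', 'id' }
  X → c d: FIRST = { 'c' }

Conflict for B: B → X id and B → ( d
  Overlap: { '(' }
Conflict for B: B → X id and B → ( X X
  Overlap: { '(' }
Conflict for B: B → ( d and B → ( X X
  Overlap: { '(' }
Conflict for F: F → F c and F → X
  Overlap: { '(', 'c', 'id' }
Conflict for X: X → B c F and X → c d
  Overlap: { 'c' }

Answer: Yes. B → X id / B → '(' d on { '(' }; B → X id / B → '(' X X on { '(' }; B → '(' d / B → '(' X X on { '(' }; F → F c / F → X on { '(', 'c', 'id' }; X → B c F / X → c d on { 'c' }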